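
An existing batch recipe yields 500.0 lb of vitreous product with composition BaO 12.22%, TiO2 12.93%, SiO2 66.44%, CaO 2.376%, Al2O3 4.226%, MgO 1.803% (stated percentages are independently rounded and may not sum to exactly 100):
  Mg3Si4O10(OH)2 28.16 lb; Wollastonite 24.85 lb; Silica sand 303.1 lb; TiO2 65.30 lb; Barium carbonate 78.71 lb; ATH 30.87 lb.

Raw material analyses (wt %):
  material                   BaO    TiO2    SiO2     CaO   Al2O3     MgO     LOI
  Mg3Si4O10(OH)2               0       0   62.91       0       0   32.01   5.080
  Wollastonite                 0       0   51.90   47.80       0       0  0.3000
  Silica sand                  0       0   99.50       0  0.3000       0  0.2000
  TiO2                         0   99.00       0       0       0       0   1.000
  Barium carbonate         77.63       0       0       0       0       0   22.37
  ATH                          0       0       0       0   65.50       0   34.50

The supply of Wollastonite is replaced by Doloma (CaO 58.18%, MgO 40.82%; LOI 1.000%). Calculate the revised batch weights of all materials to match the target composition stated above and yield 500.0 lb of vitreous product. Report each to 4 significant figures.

The working math maintains exact precision from start to finish. Intermediates appear (rounded to four significant figures) in the printout — every reported figure is rounded once only. The derived quantities (the totals, the six compositions, LOI, glass mass, yield) are computed in exact precision from the weighed amounts for 500.0 lb of glass, precisely as stated by question or answer.
Per-oxide target masses for 500.0 lb vitreous product:
  BaO: 12.22% × 500.0 = 61.10 lb
  TiO2: 12.93% × 500.0 = 64.65 lb
  SiO2: 66.44% × 500.0 = 332.2 lb
  CaO: 2.376% × 500.0 = 11.88 lb
  Al2O3: 4.226% × 500.0 = 21.13 lb
  MgO: 1.803% × 500.0 = 9.015 lb
A balance pass over the oxides, per the reported batch figures, for the quoted basis mass (each sum matches its target mass net of answer rounding effects):
  BaO: 78.71·0.7763 = 61.10 lb (target 61.10 lb)
  TiO2: 65.30·0.9900 = 64.65 lb (target 64.65 lb)
  SiO2: 2.124·0.6291 + 332.5·0.9950 = 332.2 lb (target 332.2 lb)
  CaO: 20.42·0.5818 = 11.88 lb (target 11.88 lb)
  Al2O3: 332.5·0.003000 + 30.74·0.6550 = 21.13 lb (target 21.13 lb)
  MgO: 2.124·0.3201 + 20.42·0.4082 = 9.015 lb (target 9.015 lb)
Glass-mass sanity pass: batch Σ − ignition loss = 500.0 lb (oxide target masses add up to 500.0 lb; the stated basis being 500.0 lb — deltas are rounding alone).
Summing the batch: Σ batch = 529.8 lb; loss to ignition Σ batch·LOI = 29.84 lb; yield: glass divided by total = 94.37%.

Revised batch per 500.0 lb vitreous product:
  Mg3Si4O10(OH)2: 2.124 lb
  Doloma: 20.42 lb
  Silica sand: 332.5 lb
  TiO2: 65.30 lb
  Barium carbonate: 78.71 lb
  ATH: 30.74 lb
Total batch = 529.8 lb; LOI loss = 29.84 lb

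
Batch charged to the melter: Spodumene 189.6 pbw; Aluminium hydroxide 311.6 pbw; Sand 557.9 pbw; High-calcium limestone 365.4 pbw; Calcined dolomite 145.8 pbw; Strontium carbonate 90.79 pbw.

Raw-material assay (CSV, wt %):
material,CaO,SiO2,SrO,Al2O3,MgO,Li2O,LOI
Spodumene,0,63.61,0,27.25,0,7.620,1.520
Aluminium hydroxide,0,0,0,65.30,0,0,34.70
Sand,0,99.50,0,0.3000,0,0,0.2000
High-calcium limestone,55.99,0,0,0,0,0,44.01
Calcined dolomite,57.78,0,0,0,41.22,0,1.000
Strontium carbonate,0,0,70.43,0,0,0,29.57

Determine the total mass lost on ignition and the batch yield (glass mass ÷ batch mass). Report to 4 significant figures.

All arithmetic holds full float precision at all times — intermediates are displayed (rounded to 4 significant figures) when written out. Each reported result is rounded a single time. All derived quantities, which include glass mass, totals, yield, the six compositions, LOI, are rebuilt at full float precision, as they appear in question or answer, starting from the weights at 1360 pbw of glass.
Loss on ignition, line by line:
  Spodumene: 189.6 × 0.01520 = 2.882 pbw
  Aluminium hydroxide: 311.6 × 0.3470 = 108.1 pbw
  Sand: 557.9 × 0.002000 = 1.116 pbw
  High-calcium limestone: 365.4 × 0.4401 = 160.8 pbw
  Calcined dolomite: 145.8 × 0.01000 = 1.458 pbw
  Strontium carbonate: 90.79 × 0.2957 = 26.85 pbw
Total LOI = 301.2 pbw
Glass = batch − LOI = 1661 − 301.2 = 1360 pbw

LOI loss = 301.2 pbw; glass = 1360 pbw; yield = 81.86%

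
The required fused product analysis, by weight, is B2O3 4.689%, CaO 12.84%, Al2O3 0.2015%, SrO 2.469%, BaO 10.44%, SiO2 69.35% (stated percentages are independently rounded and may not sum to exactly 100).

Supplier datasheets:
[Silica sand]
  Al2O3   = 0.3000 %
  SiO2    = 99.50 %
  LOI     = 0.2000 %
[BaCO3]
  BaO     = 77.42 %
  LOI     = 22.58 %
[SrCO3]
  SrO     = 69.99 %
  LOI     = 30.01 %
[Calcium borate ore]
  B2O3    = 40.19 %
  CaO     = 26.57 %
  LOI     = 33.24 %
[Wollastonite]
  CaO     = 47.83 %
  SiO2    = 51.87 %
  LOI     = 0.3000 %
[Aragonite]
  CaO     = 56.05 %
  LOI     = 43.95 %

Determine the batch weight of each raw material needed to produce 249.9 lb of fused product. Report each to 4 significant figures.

Batch per 249.9 lb fused product:
  Silica sand: 167.8 lb
  BaCO3: 33.70 lb
  SrCO3: 8.816 lb
  Calcium borate ore: 29.16 lb
  Wollastonite: 12.14 lb
  Aragonite: 33.07 lb
Total batch = 284.7 lb; LOI loss = 34.85 lb; yield = 87.76%

The working math holds exact precision from start to finish — in-progress results are displayed (rounded to 4 significant digits) within the worked lines; a single rounding produces each reported figure — the derived quantities, which include ignition loss, yield, net glass mass, totals, the six compositions, are recomputed at full precision, as they appear in question or answer, using the weight values at 249.9 lb of glass.
Target oxide masses per 249.9 lb fused product:
  B2O3: 4.689% × 249.9 = 11.72 lb
  CaO: 12.84% × 249.9 = 32.09 lb
  Al2O3: 0.2015% × 249.9 = 0.5035 lb
  SrO: 2.469% × 249.9 = 6.170 lb
  BaO: 10.44% × 249.9 = 26.09 lb
  SiO2: 69.35% × 249.9 = 173.3 lb
Verifying the oxide balance using the reported weights, at the basis given (sum by sum, the targets are met modulo rounding of the values):
  B2O3: 29.16·0.4019 = 11.72 lb (target 11.72 lb)
  CaO: 29.16·0.2657 + 12.14·0.4783 + 33.07·0.5605 = 32.09 lb (target 32.09 lb)
  Al2O3: 167.8·0.003000 = 0.5034 lb (target 0.5035 lb)
  SrO: 8.816·0.6999 = 6.170 lb (target 6.170 lb)
  BaO: 33.70·0.7742 = 26.09 lb (target 26.09 lb)
  SiO2: 167.8·0.9950 + 12.14·0.5187 = 173.3 lb (target 173.3 lb)
Auditing the glass mass value: batch total minus LOI = 249.8 lb (targets for the oxides total 249.9 lb; versus the stated basis of 249.9 lb — gaps are rounding artifacts).
Batch total: Σ batch = 284.7 lb; Σ batch·LOI gives LOI loss = 34.85 lb; yield, glass over the total, = 87.76%.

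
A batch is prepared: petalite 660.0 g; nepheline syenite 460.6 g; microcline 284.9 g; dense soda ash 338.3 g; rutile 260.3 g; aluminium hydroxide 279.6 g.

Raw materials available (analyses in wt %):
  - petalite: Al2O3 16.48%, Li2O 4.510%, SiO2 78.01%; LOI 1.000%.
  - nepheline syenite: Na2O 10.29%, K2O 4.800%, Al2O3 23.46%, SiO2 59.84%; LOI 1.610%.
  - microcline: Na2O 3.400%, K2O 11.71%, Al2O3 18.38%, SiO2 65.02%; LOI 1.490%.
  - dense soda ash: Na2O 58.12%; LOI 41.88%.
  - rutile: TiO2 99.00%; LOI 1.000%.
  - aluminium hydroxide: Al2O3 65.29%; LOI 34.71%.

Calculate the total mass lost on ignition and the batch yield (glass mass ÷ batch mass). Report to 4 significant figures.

LOI loss = 259.6 g; glass = 2024 g; yield = 88.63%

All internal work holds full float precision at all times. Working values are shown, with 4-significant-figure rounding, in the printout — each reported result takes exactly one rounding. All derived quantities (glass mass, ignition loss, the six compositions, the yield, the totals) are recomputed in exact precision from the weighed amounts for 2024 g of glass, exactly as printed in the question or the answer.
Loss on ignition, line by line:
  petalite: 660.0 × 0.01000 = 6.600 g
  nepheline syenite: 460.6 × 0.01610 = 7.416 g
  microcline: 284.9 × 0.01490 = 4.245 g
  dense soda ash: 338.3 × 0.4188 = 141.7 g
  rutile: 260.3 × 0.01000 = 2.603 g
  aluminium hydroxide: 279.6 × 0.3471 = 97.05 g
Total LOI = 259.6 g
Glass = batch − LOI = 2284 − 259.6 = 2024 g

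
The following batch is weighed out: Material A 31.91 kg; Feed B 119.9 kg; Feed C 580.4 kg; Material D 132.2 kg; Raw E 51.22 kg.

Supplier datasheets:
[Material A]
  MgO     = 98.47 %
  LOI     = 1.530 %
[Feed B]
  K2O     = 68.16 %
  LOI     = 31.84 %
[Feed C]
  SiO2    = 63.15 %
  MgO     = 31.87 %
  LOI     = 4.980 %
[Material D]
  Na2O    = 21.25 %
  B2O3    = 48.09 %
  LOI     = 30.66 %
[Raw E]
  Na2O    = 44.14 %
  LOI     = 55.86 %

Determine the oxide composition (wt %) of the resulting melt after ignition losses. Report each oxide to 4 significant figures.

Mid-chain values are shown rounded to four significant figures at each printed step; the working math keeps full precision at each step. Each reported number is rounded only once — derived quantities, which include yield, totals, the five compositions, glass mass, LOI, are computed at exact precision, as given in problem or answer, using the weight values at 778.9 kg of glass.
Oxide masses out of the charge:
  Na2O: 132.2·0.2125 + 51.22·0.4414 = 50.70 kg
  K2O: 119.9·0.6816 = 81.72 kg
  SiO2: 580.4·0.6315 = 366.5 kg
  B2O3: 132.2·0.4809 = 63.57 kg
  MgO: 31.91·0.9847 + 580.4·0.3187 = 216.4 kg
LOI: 31.91·0.01530 + 119.9·0.3184 + 580.4·0.04980 + 132.2·0.3066 + 51.22·0.5586 = 136.7 kg
Net of LOI, the glass mass = 915.6 − 136.7 = 778.9 kg (= the summed oxide contributions)
wt % = 100 × oxide mass / glass mass

Glass mass = 778.9 kg (batch 915.6 − LOI 136.7).
Composition: Na2O 6.509%, K2O 10.49%, SiO2 47.06%, B2O3 8.162%, MgO 27.78%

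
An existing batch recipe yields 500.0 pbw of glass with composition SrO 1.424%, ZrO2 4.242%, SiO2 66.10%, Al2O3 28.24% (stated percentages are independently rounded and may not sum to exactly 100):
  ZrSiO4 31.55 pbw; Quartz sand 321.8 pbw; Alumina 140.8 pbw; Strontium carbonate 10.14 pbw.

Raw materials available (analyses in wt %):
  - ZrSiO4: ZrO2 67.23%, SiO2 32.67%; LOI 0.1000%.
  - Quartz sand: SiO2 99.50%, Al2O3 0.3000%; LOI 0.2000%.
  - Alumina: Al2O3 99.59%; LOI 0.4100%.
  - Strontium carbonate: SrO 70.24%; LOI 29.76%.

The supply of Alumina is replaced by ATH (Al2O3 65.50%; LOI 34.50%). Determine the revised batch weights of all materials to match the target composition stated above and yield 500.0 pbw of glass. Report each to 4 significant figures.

Intermediates appear rounded to 4 significant figures when written out. All arithmetic maintains full float precision at each step; every reported result takes exactly one rounding — all derived quantities (the totals, the four compositions, net glass mass, yield, ignition loss) are rebuilt at full precision using the weight values on 500.0 pbw of glass, exactly as shown in either problem or answer.
Oxide-by-oxide targets in 500.0 pbw glass:
  SrO: 1.424% × 500.0 = 7.120 pbw
  ZrO2: 4.242% × 500.0 = 21.21 pbw
  SiO2: 66.10% × 500.0 = 330.5 pbw
  Al2O3: 28.24% × 500.0 = 141.2 pbw
Verifying the oxide balance per the reported batch figures, versus the basis set out (summed amounts equal target values inside rounding margins):
  SrO: 10.14·0.7024 = 7.122 pbw (target 7.120 pbw)
  ZrO2: 31.55·0.6723 = 21.21 pbw (target 21.21 pbw)
  SiO2: 31.55·0.3267 + 321.8·0.9950 = 330.5 pbw (target 330.5 pbw)
  Al2O3: 321.8·0.003000 + 214.1·0.6550 = 141.2 pbw (target 141.2 pbw)
Mass balance on the glass: Σ batch − LOI loss = 500.0 pbw (the targets, summed, come to 500.0 pbw; versus the stated basis of 500.0 pbw — gaps are rounding artifacts).
Total batch = Σ batch = 577.6 pbw; ignition loss, Σ(batch × LOI) = 77.56 pbw; yield, glass over the total, = 86.57%.

Revised batch per 500.0 pbw glass:
  ZrSiO4: 31.55 pbw
  Quartz sand: 321.8 pbw
  ATH: 214.1 pbw
  Strontium carbonate: 10.14 pbw
Total batch = 577.6 pbw; LOI loss = 77.56 pbw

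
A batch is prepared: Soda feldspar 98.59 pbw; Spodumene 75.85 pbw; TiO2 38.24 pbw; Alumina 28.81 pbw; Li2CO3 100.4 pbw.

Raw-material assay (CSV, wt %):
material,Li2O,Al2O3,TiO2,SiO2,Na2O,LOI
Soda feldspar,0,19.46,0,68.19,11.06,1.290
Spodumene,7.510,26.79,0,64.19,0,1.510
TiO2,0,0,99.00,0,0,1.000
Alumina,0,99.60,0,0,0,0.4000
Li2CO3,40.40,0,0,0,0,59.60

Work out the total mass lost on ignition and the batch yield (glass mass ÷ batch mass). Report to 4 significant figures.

Full precision is kept throughout. In-progress results are displayed, rounded to 4 significant digits, when written out; exactly one rounding goes into every reported number — all derived quantities (the yield, ignition loss, net glass mass, five oxide percentages, totals) are re-derived from the weighed amounts on 279.1 pbw of glass at full float precision as written in question or answer.
Ignition loss by material:
  Soda feldspar: 98.59 × 0.01290 = 1.272 pbw
  Spodumene: 75.85 × 0.01510 = 1.145 pbw
  TiO2: 38.24 × 0.01000 = 0.3824 pbw
  Alumina: 28.81 × 0.004000 = 0.1152 pbw
  Li2CO3: 100.4 × 0.5960 = 59.84 pbw
Total LOI = 62.75 pbw
Glass = batch − LOI = 341.9 − 62.75 = 279.1 pbw

LOI loss = 62.75 pbw; glass = 279.1 pbw; yield = 81.65%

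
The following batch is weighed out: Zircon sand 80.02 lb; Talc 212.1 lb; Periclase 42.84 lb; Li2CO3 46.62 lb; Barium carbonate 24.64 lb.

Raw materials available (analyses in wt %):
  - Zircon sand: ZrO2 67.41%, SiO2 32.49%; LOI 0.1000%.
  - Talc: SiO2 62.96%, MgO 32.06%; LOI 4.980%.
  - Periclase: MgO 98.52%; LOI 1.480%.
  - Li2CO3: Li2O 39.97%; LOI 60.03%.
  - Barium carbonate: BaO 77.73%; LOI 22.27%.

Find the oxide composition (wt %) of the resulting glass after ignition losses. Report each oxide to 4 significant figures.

Glass mass = 361.5 lb (batch 406.2 − LOI 44.75).
Composition: BaO 5.299%, Li2O 5.155%, ZrO2 14.92%, SiO2 44.14%, MgO 30.49%

Working values are displayed (rounded to four significant digits) across the worked steps — each numeric step holds full float precision end to end — every reported result takes a single rounding — all derived quantities, including the totals, five oxide percentages, net glass mass, yield, LOI, are re-derived using the weight values for 361.5 lb of glass at exact precision as set out in either problem or answer.
Oxide masses out of the charge:
  BaO: 24.64·0.7773 = 19.15 lb
  Li2O: 46.62·0.3997 = 18.63 lb
  ZrO2: 80.02·0.6741 = 53.94 lb
  SiO2: 80.02·0.3249 + 212.1·0.6296 = 159.5 lb
  MgO: 212.1·0.3206 + 42.84·0.9852 = 110.2 lb
LOI: 80.02·0.001000 + 212.1·0.04980 + 42.84·0.01480 + 46.62·0.6003 + 24.64·0.2227 = 44.75 lb
Net of LOI, the glass mass = 406.2 − 44.75 = 361.5 lb (the oxide masses sum to this)
percent share: oxide ÷ glass, ×100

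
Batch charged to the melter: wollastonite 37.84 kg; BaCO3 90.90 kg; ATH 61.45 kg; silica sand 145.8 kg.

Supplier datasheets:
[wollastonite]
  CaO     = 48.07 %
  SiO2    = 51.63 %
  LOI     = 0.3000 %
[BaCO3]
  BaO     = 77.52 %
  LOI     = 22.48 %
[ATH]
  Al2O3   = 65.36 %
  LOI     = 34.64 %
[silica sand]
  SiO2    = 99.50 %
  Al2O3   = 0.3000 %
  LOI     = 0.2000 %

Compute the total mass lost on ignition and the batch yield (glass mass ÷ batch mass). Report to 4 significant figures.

Every computation carries exact precision at every stage; working values are displayed rounded to four significant figures in the printout; each reported value takes exactly one rounding. Derived quantities are rebuilt using the weight values per 293.9 kg of glass at exact precision (LOI, the four compositions, glass mass, the totals, the yield) as set out in the problem or the answer.
Each material's LOI contribution:
  wollastonite: 37.84 × 0.003000 = 0.1135 kg
  BaCO3: 90.90 × 0.2248 = 20.43 kg
  ATH: 61.45 × 0.3464 = 21.29 kg
  silica sand: 145.8 × 0.002000 = 0.2916 kg
Total LOI = 42.13 kg
Glass = batch − LOI = 336.0 − 42.13 = 293.9 kg

LOI loss = 42.13 kg; glass = 293.9 kg; yield = 87.46%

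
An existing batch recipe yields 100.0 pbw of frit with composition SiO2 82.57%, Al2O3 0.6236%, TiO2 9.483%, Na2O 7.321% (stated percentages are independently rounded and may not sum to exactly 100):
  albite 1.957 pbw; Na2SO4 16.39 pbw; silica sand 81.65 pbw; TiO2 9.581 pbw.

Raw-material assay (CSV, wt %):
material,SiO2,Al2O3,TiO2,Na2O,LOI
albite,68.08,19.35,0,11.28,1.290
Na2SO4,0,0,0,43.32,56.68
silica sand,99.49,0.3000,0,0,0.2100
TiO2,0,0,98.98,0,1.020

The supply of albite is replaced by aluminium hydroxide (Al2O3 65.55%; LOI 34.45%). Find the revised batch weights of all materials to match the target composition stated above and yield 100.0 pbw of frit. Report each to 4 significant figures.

Revised batch per 100.0 pbw frit:
  aluminium hydroxide: 0.5715 pbw
  Na2SO4: 16.90 pbw
  silica sand: 82.99 pbw
  TiO2: 9.581 pbw
Total batch = 110.0 pbw; LOI loss = 10.05 pbw

Rounding to 4 significant figures governs every intermediate as printed — full precision is kept through the solve — each reported value is rounded a single time — the derived quantities (LOI, net glass mass, the four compositions, yield, totals) are rebuilt at full precision starting from the weights at 100.0 pbw of glass as given in problem or answer.
The oxide mass targets at 100.0 pbw frit:
  SiO2: 82.57% × 100.0 = 82.57 pbw
  Al2O3: 0.6236% × 100.0 = 0.6236 pbw
  TiO2: 9.483% × 100.0 = 9.483 pbw
  Na2O: 7.321% × 100.0 = 7.321 pbw
Mass-balance tally per oxide using the reported weights, on the stated basis (target by target, the sums agree once rounding is allowed for):
  SiO2: 82.99·0.9949 = 82.57 pbw (target 82.57 pbw)
  Al2O3: 0.5715·0.6555 + 82.99·0.003000 = 0.6236 pbw (target 0.6236 pbw)
  TiO2: 9.581·0.9898 = 9.483 pbw (target 9.483 pbw)
  Na2O: 16.90·0.4332 = 7.321 pbw (target 7.321 pbw)
Consistency of the glass mass: whole batch net of LOI = 99.99 pbw (the targets, summed, come to 100.0 pbw; with the basis standing at 100.0 pbw — rounding explains the deltas).
Batch total: Σ batch = 110.0 pbw; LOI loss = Σ batch·LOI = 10.05 pbw; glass ÷ batch gives a yield of 90.87%.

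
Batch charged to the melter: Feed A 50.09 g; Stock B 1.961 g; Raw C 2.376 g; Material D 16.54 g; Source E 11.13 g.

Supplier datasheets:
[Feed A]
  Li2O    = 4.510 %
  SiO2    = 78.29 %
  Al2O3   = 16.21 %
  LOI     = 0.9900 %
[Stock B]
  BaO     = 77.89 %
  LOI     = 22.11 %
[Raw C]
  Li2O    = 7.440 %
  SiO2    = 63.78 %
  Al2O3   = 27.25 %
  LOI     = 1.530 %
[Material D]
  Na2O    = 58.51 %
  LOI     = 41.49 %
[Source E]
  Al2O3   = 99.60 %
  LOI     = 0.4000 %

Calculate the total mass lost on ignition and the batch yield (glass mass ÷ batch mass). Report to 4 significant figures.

LOI loss = 7.873 g; glass = 74.22 g; yield = 90.41%

Every computation holds exact precision at all times — mid-chain values are displayed rounded to 4 significant figures on the page — exactly one rounding goes into every reported value; all derived quantities are recomputed using the weight values per 74.22 g of glass in full float precision (the five compositions, LOI, yield, net glass mass, the totals) exactly as printed in the problem or answer text.
Loss on ignition, line by line:
  Feed A: 50.09 × 0.009900 = 0.4959 g
  Stock B: 1.961 × 0.2211 = 0.4336 g
  Raw C: 2.376 × 0.01530 = 0.03635 g
  Material D: 16.54 × 0.4149 = 6.862 g
  Source E: 11.13 × 0.004000 = 0.04452 g
Total LOI = 7.873 g
Glass = batch − LOI = 82.10 − 7.873 = 74.22 g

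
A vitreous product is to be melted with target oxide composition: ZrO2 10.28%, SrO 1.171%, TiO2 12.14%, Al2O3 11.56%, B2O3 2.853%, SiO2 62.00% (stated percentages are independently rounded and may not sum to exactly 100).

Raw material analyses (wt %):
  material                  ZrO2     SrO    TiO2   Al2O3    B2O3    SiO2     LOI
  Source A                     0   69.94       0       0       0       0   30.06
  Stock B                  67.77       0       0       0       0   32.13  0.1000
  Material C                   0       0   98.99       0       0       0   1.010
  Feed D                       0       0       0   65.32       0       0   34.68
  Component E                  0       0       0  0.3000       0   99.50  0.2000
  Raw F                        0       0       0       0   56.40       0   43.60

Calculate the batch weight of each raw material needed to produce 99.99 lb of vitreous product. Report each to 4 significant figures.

Each numeric step maintains exact precision through the solve — working values are printed rounded to four significant digits. Every reported figure is rounded just once; derived quantities are recomputed at exact precision (the six compositions, the yield, net glass mass, the totals, ignition loss) using the weight values per 99.99 lb of glass as written in problem or answer.
Oxide mass targets, per 99.99 lb vitreous product:
  ZrO2: 10.28% × 99.99 = 10.28 lb
  SrO: 1.171% × 99.99 = 1.171 lb
  TiO2: 12.14% × 99.99 = 12.14 lb
  Al2O3: 11.56% × 99.99 = 11.56 lb
  B2O3: 2.853% × 99.99 = 2.853 lb
  SiO2: 62.00% × 99.99 = 61.99 lb
Verifying the oxide balance on the weights just shown, for the quoted basis mass (summed amounts equal target values within answer rounding):
  ZrO2: 15.17·0.6777 = 10.28 lb (target 10.28 lb)
  SrO: 1.674·0.6994 = 1.171 lb (target 1.171 lb)
  TiO2: 12.26·0.9899 = 12.14 lb (target 12.14 lb)
  Al2O3: 17.43·0.6532 + 57.41·0.003000 = 11.56 lb (target 11.56 lb)
  B2O3: 5.058·0.5640 = 2.853 lb (target 2.853 lb)
  SiO2: 15.17·0.3213 + 57.41·0.9950 = 62.00 lb (target 61.99 lb)
Glass mass check: total batch − LOI = 99.99 lb (summing oxide targets gives 99.99 lb; against the stated basis, 99.99 lb — any gap is answer rounding).
Whole-batch sum: Σ batch = 109.0 lb; loss to ignition Σ batch·LOI = 9.007 lb; yield: glass divided by total = 91.74%.

Batch per 99.99 lb vitreous product:
  Source A: 1.674 lb
  Stock B: 15.17 lb
  Material C: 12.26 lb
  Feed D: 17.43 lb
  Component E: 57.41 lb
  Raw F: 5.058 lb
Total batch = 109.0 lb; LOI loss = 9.007 lb; yield = 91.74%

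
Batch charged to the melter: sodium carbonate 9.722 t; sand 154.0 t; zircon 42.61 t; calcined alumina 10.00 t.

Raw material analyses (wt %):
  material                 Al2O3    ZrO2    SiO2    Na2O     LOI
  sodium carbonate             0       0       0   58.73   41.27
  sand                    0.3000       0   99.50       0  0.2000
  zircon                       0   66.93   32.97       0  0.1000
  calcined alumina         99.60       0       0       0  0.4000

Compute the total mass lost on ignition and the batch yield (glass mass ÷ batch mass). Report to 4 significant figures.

LOI loss = 4.403 t; glass = 211.9 t; yield = 97.96%

Rounding to four significant figures governs each working value as shown — each numeric step maintains full precision at all times — a single rounding yields each reported value. All derived quantities (yield, ignition loss, net glass mass, the totals, four oxide percentages) are carried from the weighed amounts for 211.9 t of glass at full float precision as given in either problem or answer.
Material-by-material LOI:
  sodium carbonate: 9.722 × 0.4127 = 4.012 t
  sand: 154.0 × 0.002000 = 0.3080 t
  zircon: 42.61 × 0.001000 = 0.04261 t
  calcined alumina: 10.00 × 0.004000 = 0.04000 t
Total LOI = 4.403 t
Glass = batch − LOI = 216.3 − 4.403 = 211.9 t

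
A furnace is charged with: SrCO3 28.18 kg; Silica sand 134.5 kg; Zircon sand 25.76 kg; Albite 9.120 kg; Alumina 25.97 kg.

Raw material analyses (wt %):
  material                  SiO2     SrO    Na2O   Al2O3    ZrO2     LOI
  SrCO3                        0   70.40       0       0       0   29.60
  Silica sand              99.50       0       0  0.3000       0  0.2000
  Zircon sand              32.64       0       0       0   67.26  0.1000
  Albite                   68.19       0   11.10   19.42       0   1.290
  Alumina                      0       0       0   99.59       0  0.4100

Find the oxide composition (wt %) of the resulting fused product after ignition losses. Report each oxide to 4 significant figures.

Glass mass = 214.7 kg (batch 223.5 − LOI 8.860).
Composition: SiO2 69.15%, SrO 9.242%, Na2O 0.4716%, Al2O3 13.06%, ZrO2 8.071%

Full precision is carried at all times. In-progress results are printed (rounded to four significant figures) across the worked steps. Every reported value is rounded once only; derived quantities (net glass mass, the five compositions, yield, the totals, LOI) are re-derived at exact precision from the weighed amounts for 214.7 kg of glass, precisely as stated by question or answer.
Oxide masses out of the charge:
  SiO2: 134.5·0.9950 + 25.76·0.3264 + 9.120·0.6819 = 148.5 kg
  SrO: 28.18·0.7040 = 19.84 kg
  Na2O: 9.120·0.1110 = 1.012 kg
  Al2O3: 134.5·0.003000 + 9.120·0.1942 + 25.97·0.9959 = 28.04 kg
  ZrO2: 25.76·0.6726 = 17.33 kg
LOI: 28.18·0.2960 + 134.5·0.002000 + 25.76·0.001000 + 9.120·0.01290 + 25.97·0.004100 = 8.860 kg
batch − LOI leaves glass = 223.5 − 8.860 = 214.7 kg (= Σ oxide masses)
percent by weight: oxide/glass ×100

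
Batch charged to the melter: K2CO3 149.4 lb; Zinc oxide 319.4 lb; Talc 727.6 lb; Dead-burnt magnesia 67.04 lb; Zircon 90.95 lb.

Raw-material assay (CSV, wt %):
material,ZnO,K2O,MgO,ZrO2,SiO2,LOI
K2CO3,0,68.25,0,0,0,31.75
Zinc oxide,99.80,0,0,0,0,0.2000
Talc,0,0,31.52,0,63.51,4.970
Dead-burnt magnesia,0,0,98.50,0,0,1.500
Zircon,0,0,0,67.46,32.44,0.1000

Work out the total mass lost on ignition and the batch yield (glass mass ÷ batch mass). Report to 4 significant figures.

All internal work keeps full precision in every operation; working values are shown, rounded to four significant digits, when written out — exactly one rounding goes into each reported figure — all derived quantities are carried using the weight values for 1269 lb of glass at exact precision (yield, glass mass, LOI, five oxide percentages, totals) as given in question or answer.
Per-material ignition loss:
  K2CO3: 149.4 × 0.3175 = 47.43 lb
  Zinc oxide: 319.4 × 0.002000 = 0.6388 lb
  Talc: 727.6 × 0.04970 = 36.16 lb
  Dead-burnt magnesia: 67.04 × 0.01500 = 1.006 lb
  Zircon: 90.95 × 0.001000 = 0.09095 lb
Total LOI = 85.33 lb
Glass = batch − LOI = 1354 − 85.33 = 1269 lb

LOI loss = 85.33 lb; glass = 1269 lb; yield = 93.70%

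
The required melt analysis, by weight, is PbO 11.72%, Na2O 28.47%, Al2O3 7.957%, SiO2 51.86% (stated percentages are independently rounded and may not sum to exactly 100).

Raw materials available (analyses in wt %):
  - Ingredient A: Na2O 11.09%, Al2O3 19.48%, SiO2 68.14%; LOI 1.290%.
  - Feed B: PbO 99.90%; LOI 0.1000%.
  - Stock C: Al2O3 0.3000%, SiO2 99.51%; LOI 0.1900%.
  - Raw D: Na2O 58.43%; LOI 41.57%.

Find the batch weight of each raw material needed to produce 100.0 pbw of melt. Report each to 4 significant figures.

Batch per 100.0 pbw melt:
  Ingredient A: 40.47 pbw
  Feed B: 11.73 pbw
  Stock C: 24.40 pbw
  Raw D: 41.04 pbw
Total batch = 117.6 pbw; LOI loss = 17.64 pbw; yield = 85.00%

The whole derivation maintains exact precision throughout — the intermediate values are displayed rounded off to 4 significant figures when written out — every reported number is rounded just once. The derived quantities, which include glass mass, the totals, LOI, four oxide percentages, yield, are re-derived at full float precision, exactly as printed in the question or the answer, from the weighed amounts per 100.0 pbw of glass.
Target oxide masses per 100.0 pbw melt:
  PbO: 11.72% × 100.0 = 11.72 pbw
  Na2O: 28.47% × 100.0 = 28.47 pbw
  Al2O3: 7.957% × 100.0 = 7.957 pbw
  SiO2: 51.86% × 100.0 = 51.86 pbw
A balance pass over the oxides, with the batch weights as given, against the basis in use (every target is met by its sum given rounding of the digits):
  PbO: 11.73·0.9990 = 11.72 pbw (target 11.72 pbw)
  Na2O: 40.47·0.1109 + 41.04·0.5843 = 28.47 pbw (target 28.47 pbw)
  Al2O3: 40.47·0.1948 + 24.40·0.003000 = 7.957 pbw (target 7.957 pbw)
  SiO2: 40.47·0.6814 + 24.40·0.9951 = 51.86 pbw (target 51.86 pbw)
Mass balance on the glass: total batch − LOI = 100.0 pbw (the targets, summed, come to 100.0 pbw; the stated basis being 100.0 pbw — rounding explains the deltas).
Summing the batch: Σ batch = 117.6 pbw; Σ batch·LOI gives LOI loss = 17.64 pbw; as yield: glass ÷ batch → 85.00%.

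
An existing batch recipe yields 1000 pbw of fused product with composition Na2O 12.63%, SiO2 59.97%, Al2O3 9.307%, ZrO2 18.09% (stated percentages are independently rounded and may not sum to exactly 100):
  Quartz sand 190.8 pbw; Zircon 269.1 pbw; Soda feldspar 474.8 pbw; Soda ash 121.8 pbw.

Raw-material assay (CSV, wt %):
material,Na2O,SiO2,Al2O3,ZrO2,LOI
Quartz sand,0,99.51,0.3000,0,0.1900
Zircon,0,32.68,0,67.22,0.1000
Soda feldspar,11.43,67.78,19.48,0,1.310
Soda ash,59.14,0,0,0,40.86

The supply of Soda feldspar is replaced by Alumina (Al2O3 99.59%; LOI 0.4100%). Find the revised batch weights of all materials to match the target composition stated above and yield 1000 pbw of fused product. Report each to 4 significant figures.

Revised batch per 1000 pbw fused product:
  Quartz sand: 514.3 pbw
  Zircon: 269.1 pbw
  Alumina: 91.90 pbw
  Soda ash: 213.6 pbw
Total batch = 1089 pbw; LOI loss = 88.90 pbw

In-progress results are printed rounded to 4 significant figures alongside each step. Every computation holds full precision in every operation; every reported figure is rounded only once; the derived quantities are recomputed in full precision (ignition loss, net glass mass, the totals, yield, the four compositions) starting from the weights on 1000 pbw of glass exactly as shown in question or answer.
Per-oxide target masses for 1000 pbw fused product:
  Na2O: 12.63% × 1000 = 126.3 pbw
  SiO2: 59.97% × 1000 = 599.7 pbw
  Al2O3: 9.307% × 1000 = 93.07 pbw
  ZrO2: 18.09% × 1000 = 180.9 pbw
Oxide-by-oxide audit working from each reported weight, at the basis given (every target is met by its sum modulo rounding of the values):
  Na2O: 213.6·0.5914 = 126.3 pbw (target 126.3 pbw)
  SiO2: 514.3·0.9951 + 269.1·0.3268 = 599.7 pbw (target 599.7 pbw)
  Al2O3: 514.3·0.003000 + 91.90·0.9959 = 93.07 pbw (target 93.07 pbw)
  ZrO2: 269.1·0.6722 = 180.9 pbw (target 180.9 pbw)
Glass-mass bookkeeping: the batch minus its LOI: 1000 pbw (oxide target masses add up to 1000 pbw; with the basis standing at 1000 pbw — deltas are rounding alone).
Batch grand total — Σ batch = 1089 pbw; LOI loss = Σ batch·LOI = 88.90 pbw; yield, glass over the total, = 91.84%.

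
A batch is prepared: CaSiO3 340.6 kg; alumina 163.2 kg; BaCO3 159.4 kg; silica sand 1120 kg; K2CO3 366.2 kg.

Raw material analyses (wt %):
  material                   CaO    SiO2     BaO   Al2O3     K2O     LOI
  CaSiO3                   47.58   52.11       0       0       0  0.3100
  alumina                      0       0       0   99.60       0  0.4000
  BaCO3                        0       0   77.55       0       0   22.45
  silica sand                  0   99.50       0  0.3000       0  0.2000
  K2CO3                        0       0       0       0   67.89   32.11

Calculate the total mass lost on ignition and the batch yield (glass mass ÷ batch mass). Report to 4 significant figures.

Intermediates appear rounded to 4 significant digits. The whole derivation carries full precision end to end; each reported number is rounded a single time — derived quantities (glass mass, ignition loss, yield, the totals, the five compositions) are rebuilt using the weight values per 1992 kg of glass in full float precision, as given in problem or answer.
Material-by-material LOI:
  CaSiO3: 340.6 × 0.003100 = 1.056 kg
  alumina: 163.2 × 0.004000 = 0.6528 kg
  BaCO3: 159.4 × 0.2245 = 35.79 kg
  silica sand: 1120 × 0.002000 = 2.240 kg
  K2CO3: 366.2 × 0.3211 = 117.6 kg
Total LOI = 157.3 kg
Glass = batch − LOI = 2149 − 157.3 = 1992 kg

LOI loss = 157.3 kg; glass = 1992 kg; yield = 92.68%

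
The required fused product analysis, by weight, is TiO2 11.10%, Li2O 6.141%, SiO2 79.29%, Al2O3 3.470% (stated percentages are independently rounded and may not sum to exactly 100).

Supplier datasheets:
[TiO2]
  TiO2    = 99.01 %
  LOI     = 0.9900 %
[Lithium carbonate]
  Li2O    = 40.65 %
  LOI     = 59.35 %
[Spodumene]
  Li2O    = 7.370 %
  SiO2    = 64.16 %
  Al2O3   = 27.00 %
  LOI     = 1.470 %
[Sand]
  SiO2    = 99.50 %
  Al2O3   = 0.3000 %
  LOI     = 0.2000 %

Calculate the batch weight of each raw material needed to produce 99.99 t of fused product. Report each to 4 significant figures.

Each numeric step carries full precision in all steps; in-progress results are shown (rounded to 4 significant digits) at each printed step — every reported number is rounded exactly once — the derived quantities (yield, four oxide percentages, the totals, glass mass, ignition loss) are computed at full precision from the weighed amounts for 99.99 t of glass, as quoted within either problem or answer.
Per-oxide target masses for 99.99 t fused product:
  TiO2: 11.10% × 99.99 = 11.10 t
  Li2O: 6.141% × 99.99 = 6.140 t
  SiO2: 79.29% × 99.99 = 79.28 t
  Al2O3: 3.470% × 99.99 = 3.470 t
Verifying the oxide balance given the weights on record, for the quoted basis mass (oxide sums agree with the targets within answer rounding):
  TiO2: 11.21·0.9901 = 11.10 t (target 11.10 t)
  Li2O: 12.92·0.4065 + 12.05·0.07370 = 6.140 t (target 6.140 t)
  SiO2: 12.05·0.6416 + 71.91·0.9950 = 79.28 t (target 79.28 t)
  Al2O3: 12.05·0.2700 + 71.91·0.003000 = 3.469 t (target 3.470 t)
Glass-mass bookkeeping: whole batch net of LOI = 99.99 t (summing oxide targets gives 99.99 t; basis as stated: 99.99 t — differing by rounding only).
Batch total: Σ batch = 108.1 t; LOI loss = Σ batch·LOI = 8.100 t; yield: glass divided by total = 92.51%.

Batch per 99.99 t fused product:
  TiO2: 11.21 t
  Lithium carbonate: 12.92 t
  Spodumene: 12.05 t
  Sand: 71.91 t
Total batch = 108.1 t; LOI loss = 8.100 t; yield = 92.51%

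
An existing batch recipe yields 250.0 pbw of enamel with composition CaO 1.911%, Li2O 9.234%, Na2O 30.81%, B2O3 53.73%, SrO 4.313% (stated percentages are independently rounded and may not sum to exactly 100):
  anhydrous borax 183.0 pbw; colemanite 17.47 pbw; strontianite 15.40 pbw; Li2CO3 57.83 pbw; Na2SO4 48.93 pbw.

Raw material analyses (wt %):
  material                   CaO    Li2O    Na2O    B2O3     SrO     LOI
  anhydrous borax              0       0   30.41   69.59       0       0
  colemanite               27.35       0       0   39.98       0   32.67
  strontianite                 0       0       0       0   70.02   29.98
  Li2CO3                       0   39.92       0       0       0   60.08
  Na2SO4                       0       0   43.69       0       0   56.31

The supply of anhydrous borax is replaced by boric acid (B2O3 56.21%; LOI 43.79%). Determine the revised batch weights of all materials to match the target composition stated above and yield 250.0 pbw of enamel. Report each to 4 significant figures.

Mid-chain values are printed, rounded to four significant figures, within the worked lines. All internal work holds exact precision from start to finish — a single rounding produces each reported result. All derived quantities, including net glass mass, ignition loss, five oxide percentages, the totals, yield, are carried using the weight values on 250.0 pbw of glass at full precision, precisely as stated by the problem or the answer.
Oxide-by-oxide targets in 250.0 pbw enamel:
  CaO: 1.911% × 250.0 = 4.778 pbw
  Li2O: 9.234% × 250.0 = 23.08 pbw
  Na2O: 30.81% × 250.0 = 77.03 pbw
  B2O3: 53.73% × 250.0 = 134.3 pbw
  SrO: 4.313% × 250.0 = 10.78 pbw
Verifying the oxide balance working from each reported weight, for the quoted basis mass (every target is met by its sum modulo rounding of the values):
  CaO: 17.47·0.2735 = 4.778 pbw (target 4.778 pbw)
  Li2O: 57.83·0.3992 = 23.09 pbw (target 23.08 pbw)
  Na2O: 176.3·0.4369 = 77.03 pbw (target 77.03 pbw)
  B2O3: 226.5·0.5621 + 17.47·0.3998 = 134.3 pbw (target 134.3 pbw)
  SrO: 15.40·0.7002 = 10.78 pbw (target 10.78 pbw)
Glass mass check: net batch after ignition = 250.0 pbw (per-oxide target masses sum to 250.0 pbw; with the basis standing at 250.0 pbw — rounding explains the deltas).
Summing the batch: Σ batch = 493.5 pbw; LOI loss = Σ batch·LOI = 243.5 pbw; yield, glass over the total, = 50.65%.

Revised batch per 250.0 pbw enamel:
  boric acid: 226.5 pbw
  colemanite: 17.47 pbw
  strontianite: 15.40 pbw
  Li2CO3: 57.83 pbw
  Na2SO4: 176.3 pbw
Total batch = 493.5 pbw; LOI loss = 243.5 pbw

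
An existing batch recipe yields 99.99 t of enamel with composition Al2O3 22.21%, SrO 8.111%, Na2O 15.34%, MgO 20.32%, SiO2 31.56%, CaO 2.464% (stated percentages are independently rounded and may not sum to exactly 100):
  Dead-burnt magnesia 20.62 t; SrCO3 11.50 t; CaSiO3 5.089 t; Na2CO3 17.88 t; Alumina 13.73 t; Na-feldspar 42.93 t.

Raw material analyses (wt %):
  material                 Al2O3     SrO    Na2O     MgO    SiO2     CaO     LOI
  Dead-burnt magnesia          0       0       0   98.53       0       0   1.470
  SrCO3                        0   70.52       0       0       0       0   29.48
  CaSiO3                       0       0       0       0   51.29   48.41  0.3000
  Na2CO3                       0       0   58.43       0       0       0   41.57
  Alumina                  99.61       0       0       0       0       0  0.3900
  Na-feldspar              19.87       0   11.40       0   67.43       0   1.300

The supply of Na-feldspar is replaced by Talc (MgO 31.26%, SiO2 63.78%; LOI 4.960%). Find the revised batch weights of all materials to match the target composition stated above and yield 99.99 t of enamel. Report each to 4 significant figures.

Revised batch per 99.99 t enamel:
  Dead-burnt magnesia: 6.222 t
  SrCO3: 11.50 t
  CaSiO3: 5.089 t
  Na2CO3: 26.25 t
  Alumina: 22.29 t
  Talc: 45.38 t
Total batch = 116.7 t; LOI loss = 16.75 t

In-progress results appear (rounded to four significant digits) when written out; all internal work keeps full precision at each step. A single rounding finalizes each reported figure — the derived quantities, including yield, six oxide percentages, the totals, LOI, net glass mass, are re-derived starting from the weights for 99.99 t of glass at full precision exactly as printed in question or answer.
Oxide mass targets, per 99.99 t enamel:
  Al2O3: 22.21% × 99.99 = 22.21 t
  SrO: 8.111% × 99.99 = 8.110 t
  Na2O: 15.34% × 99.99 = 15.34 t
  MgO: 20.32% × 99.99 = 20.32 t
  SiO2: 31.56% × 99.99 = 31.56 t
  CaO: 2.464% × 99.99 = 2.464 t
Per-oxide balance check using the reported weights, under the basis named above (summed amounts equal target values up to rounding of the answer):
  Al2O3: 22.29·0.9961 = 22.20 t (target 22.21 t)
  SrO: 11.50·0.7052 = 8.110 t (target 8.110 t)
  Na2O: 26.25·0.5843 = 15.34 t (target 15.34 t)
  MgO: 6.222·0.9853 + 45.38·0.3126 = 20.32 t (target 20.32 t)
  SiO2: 5.089·0.5129 + 45.38·0.6378 = 31.55 t (target 31.56 t)
  CaO: 5.089·0.4841 = 2.464 t (target 2.464 t)
The glass-mass cross-check: the batch minus its LOI: 99.98 t (summing oxide targets gives 99.99 t; the stated basis being 99.99 t — a pure rounding effect).
Batch total: Σ batch = 116.7 t; the LOI term Σ batch·LOI equals 16.75 t; yield: glass divided by total = 85.65%.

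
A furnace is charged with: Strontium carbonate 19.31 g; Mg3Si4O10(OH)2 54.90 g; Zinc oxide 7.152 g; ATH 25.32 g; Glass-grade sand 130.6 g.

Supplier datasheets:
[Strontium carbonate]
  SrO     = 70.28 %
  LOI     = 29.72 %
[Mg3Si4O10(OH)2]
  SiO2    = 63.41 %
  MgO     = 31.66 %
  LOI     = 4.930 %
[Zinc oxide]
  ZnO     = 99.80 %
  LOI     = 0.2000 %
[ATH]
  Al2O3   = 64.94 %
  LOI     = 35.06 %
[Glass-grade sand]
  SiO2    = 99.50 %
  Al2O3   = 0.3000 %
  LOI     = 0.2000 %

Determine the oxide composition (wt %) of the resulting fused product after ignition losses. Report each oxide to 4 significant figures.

Glass mass = 219.7 g (batch 237.3 − LOI 17.60).
Composition: SrO 6.178%, SiO2 75.00%, Al2O3 7.663%, ZnO 3.249%, MgO 7.912%

All internal work runs at full precision at all times. In-progress results appear, with 4-significant-figure rounding, between the steps; every reported figure takes just one rounding; all derived quantities, which include ignition loss, the totals, the five compositions, net glass mass, the yield, are re-derived at exact precision, as given in the problem or the answer, starting from the weights for 219.7 g of glass.
Delivered oxide masses:
  SrO: 19.31·0.7028 = 13.57 g
  SiO2: 54.90·0.6341 + 130.6·0.9950 = 164.8 g
  Al2O3: 25.32·0.6494 + 130.6·0.003000 = 16.83 g
  ZnO: 7.152·0.9980 = 7.138 g
  MgO: 54.90·0.3166 = 17.38 g
LOI: 19.31·0.2972 + 54.90·0.04930 + 7.152·0.002000 + 25.32·0.3506 + 130.6·0.002000 = 17.60 g
Glass mass = batch − LOI = 237.3 − 17.60 = 219.7 g (= the summed oxide contributions)
each oxide over glass, ×100, is wt %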